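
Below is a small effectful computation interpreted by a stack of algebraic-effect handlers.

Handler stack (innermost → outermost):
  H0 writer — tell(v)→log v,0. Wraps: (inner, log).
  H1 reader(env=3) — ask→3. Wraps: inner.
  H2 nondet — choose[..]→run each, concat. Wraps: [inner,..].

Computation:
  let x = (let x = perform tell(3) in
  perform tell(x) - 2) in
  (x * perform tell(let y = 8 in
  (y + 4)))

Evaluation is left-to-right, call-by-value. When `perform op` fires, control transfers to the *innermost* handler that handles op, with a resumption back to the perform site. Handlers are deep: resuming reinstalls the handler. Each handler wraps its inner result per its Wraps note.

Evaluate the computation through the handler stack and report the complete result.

Answer: [(0, (3, 0, 12))]

Step-by-step:
tell(3) @ H0 ⇒ log+=3
tell(0) @ H0 ⇒ log+=0
tell(12) @ H0 ⇒ log+=12
H0 returns (0, (3, 0, 12))
H1 returns (0, (3, 0, 12))
H2 returns [(0, (3, 0, 12))]
= [(0, (3, 0, 12))]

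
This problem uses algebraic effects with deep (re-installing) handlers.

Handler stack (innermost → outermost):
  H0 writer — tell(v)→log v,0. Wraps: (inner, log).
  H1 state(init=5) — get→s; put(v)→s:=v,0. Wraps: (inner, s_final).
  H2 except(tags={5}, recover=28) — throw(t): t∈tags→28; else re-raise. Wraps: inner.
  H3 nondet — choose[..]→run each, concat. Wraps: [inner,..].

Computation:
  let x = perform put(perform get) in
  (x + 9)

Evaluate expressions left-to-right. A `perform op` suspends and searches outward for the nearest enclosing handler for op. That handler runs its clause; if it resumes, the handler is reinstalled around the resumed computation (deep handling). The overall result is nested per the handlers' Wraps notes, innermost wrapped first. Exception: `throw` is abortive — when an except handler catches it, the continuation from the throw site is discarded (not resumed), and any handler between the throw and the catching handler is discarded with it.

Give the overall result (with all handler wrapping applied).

Answer: [((9, ()), 5)]

Evaluation trace:
get @ H1 ⇒ 5
put(5) @ H1 ⇒ s:=5
H0 returns (9, ())
H1 returns ((9, ()), 5)
H2 returns ((9, ()), 5)
H3 returns [((9, ()), 5)]
= [((9, ()), 5)]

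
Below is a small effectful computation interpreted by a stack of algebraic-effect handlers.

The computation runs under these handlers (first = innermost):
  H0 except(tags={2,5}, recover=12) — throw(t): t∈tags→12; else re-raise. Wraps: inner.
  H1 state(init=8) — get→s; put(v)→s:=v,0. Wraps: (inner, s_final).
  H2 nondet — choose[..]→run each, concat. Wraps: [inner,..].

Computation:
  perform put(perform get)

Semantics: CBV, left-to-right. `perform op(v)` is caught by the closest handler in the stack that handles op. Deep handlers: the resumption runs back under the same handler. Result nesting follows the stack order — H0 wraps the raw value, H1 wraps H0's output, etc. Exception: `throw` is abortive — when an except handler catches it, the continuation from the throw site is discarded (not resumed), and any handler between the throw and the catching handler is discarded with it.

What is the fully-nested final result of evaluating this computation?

Working:
get @ H1 ⇒ 8
put(8) @ H1 ⇒ s:=8
H0 returns 0
H1 returns (0, 8)
H2 returns [(0, 8)]
= [(0, 8)]

Answer: [(0, 8)]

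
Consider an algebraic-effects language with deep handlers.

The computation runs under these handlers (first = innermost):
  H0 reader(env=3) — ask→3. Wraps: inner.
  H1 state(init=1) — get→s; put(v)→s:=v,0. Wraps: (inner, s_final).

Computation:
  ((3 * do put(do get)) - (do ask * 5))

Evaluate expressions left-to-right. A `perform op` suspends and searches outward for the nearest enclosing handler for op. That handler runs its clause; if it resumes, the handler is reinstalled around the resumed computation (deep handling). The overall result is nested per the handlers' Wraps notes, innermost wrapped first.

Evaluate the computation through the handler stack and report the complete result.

Step-by-step:
get @ H1 ⇒ 1
put(1) @ H1 ⇒ s:=1
ask @ H0 ⇒ 3
H0 returns -15
H1 returns (-15, 1)
= (-15, 1)

Answer: (-15, 1)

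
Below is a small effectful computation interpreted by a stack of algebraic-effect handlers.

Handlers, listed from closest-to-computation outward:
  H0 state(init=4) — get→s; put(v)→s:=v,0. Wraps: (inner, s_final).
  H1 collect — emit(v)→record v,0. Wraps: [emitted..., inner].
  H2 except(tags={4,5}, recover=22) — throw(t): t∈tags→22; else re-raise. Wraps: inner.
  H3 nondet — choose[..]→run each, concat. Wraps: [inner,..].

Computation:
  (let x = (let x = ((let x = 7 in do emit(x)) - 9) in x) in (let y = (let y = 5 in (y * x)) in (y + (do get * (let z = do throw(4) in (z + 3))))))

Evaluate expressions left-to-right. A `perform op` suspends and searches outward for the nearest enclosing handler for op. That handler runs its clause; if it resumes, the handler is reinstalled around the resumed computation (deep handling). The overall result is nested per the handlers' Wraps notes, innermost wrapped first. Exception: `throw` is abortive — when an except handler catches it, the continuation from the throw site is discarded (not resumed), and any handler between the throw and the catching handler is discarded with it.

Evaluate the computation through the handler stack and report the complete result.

Answer: [22]

Step-by-step:
emit(7) @ H1 ⇒ out+=7
get @ H0 ⇒ 4
throw(4) @ H2 caught ⇒ 22
H3 returns [22]
= [22]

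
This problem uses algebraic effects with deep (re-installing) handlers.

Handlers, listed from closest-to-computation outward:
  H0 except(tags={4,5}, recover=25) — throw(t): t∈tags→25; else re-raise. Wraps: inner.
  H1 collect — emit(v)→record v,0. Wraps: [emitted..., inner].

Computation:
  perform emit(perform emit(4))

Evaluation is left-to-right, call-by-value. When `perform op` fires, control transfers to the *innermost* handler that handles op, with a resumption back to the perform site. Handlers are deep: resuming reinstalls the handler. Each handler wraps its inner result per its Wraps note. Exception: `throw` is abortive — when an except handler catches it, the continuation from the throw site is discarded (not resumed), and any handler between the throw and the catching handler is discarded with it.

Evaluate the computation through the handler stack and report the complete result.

Working:
emit(4) @ H1 ⇒ out+=4
emit(0) @ H1 ⇒ out+=0
H0 returns 0
H1 returns [4, 0, 0]
= [4, 0, 0]

Answer: [4, 0, 0]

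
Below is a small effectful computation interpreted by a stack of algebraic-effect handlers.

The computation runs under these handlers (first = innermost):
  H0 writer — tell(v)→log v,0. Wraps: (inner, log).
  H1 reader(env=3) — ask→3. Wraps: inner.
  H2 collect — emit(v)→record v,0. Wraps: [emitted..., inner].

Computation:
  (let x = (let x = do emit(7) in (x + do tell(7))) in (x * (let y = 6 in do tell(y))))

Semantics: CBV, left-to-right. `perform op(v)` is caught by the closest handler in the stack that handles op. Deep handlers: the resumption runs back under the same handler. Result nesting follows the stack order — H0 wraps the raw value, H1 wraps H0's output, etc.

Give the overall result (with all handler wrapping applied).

Answer: [7, (0, (7, 6))]

Working:
emit(7) @ H2 ⇒ out+=7
tell(7) @ H0 ⇒ log+=7
tell(6) @ H0 ⇒ log+=6
H0 returns (0, (7, 6))
H1 returns (0, (7, 6))
H2 returns [7, (0, (7, 6))]
= [7, (0, (7, 6))]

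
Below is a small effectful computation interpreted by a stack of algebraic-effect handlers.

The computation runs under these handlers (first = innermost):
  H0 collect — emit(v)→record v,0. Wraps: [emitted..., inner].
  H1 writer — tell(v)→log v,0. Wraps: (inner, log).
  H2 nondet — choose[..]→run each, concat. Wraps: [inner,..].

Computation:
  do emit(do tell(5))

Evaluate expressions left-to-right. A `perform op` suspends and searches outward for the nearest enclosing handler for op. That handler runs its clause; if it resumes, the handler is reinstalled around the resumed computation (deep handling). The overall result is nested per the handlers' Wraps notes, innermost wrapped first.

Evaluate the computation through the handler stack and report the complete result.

Step-by-step:
tell(5) @ H1 ⇒ log+=5
emit(0) @ H0 ⇒ out+=0
H0 returns [0, 0]
H1 returns ([0, 0], (5))
H2 returns [([0, 0], (5))]
= [([0, 0], (5))]

Answer: [([0, 0], (5))]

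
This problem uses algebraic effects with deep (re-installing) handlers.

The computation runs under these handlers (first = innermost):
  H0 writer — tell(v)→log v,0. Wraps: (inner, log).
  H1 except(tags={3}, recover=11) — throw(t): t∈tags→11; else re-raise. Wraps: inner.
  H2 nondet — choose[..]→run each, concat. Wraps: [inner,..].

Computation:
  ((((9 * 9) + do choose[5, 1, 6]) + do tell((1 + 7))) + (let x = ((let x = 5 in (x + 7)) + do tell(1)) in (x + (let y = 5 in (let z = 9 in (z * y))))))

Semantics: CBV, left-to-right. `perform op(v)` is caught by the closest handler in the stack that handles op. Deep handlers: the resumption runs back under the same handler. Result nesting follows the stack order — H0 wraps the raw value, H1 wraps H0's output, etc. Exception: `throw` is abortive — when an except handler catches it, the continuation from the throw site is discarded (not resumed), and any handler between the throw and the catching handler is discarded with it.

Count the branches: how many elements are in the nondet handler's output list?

Answer: 3

Step-by-step:
choose[5, 1, 6] @ H2
  branch[0] choose=5:
    tell(8) @ H0 ⇒ log+=8
    tell(1) @ H0 ⇒ log+=1
    H0 returns (143, (8, 1))
    H1 returns (143, (8, 1))
    H2 returns [(143, (8, 1))]
  branch[1] choose=1:
    tell(8) @ H0 ⇒ log+=8
    tell(1) @ H0 ⇒ log+=1
    H0 returns (139, (8, 1))
    H1 returns (139, (8, 1))
    H2 returns [(139, (8, 1))]
  branch[2] choose=6:
    tell(8) @ H0 ⇒ log+=8
    tell(1) @ H0 ⇒ log+=1
    H0 returns (144, (8, 1))
    H1 returns (144, (8, 1))
    H2 returns [(144, (8, 1))]
= [(143, (8, 1)), (139, (8, 1)), (144, (8, 1))]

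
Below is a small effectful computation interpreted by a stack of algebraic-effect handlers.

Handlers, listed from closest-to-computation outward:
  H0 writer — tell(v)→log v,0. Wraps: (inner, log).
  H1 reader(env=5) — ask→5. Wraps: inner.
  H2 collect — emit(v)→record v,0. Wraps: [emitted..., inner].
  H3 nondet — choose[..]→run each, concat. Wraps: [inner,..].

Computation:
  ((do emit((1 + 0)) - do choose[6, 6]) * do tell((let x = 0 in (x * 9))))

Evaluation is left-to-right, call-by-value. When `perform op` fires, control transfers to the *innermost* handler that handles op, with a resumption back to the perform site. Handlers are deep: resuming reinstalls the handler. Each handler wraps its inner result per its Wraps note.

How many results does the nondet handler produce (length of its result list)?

Evaluation trace:
emit(1) @ H2 ⇒ out+=1
choose[6, 6] @ H3
  branch[0] choose=6:
    tell(0) @ H0 ⇒ log+=0
    H0 returns (0, (0))
    H1 returns (0, (0))
    H2 returns [1, (0, (0))]
    H3 returns [[1, (0, (0))]]
  branch[1] choose=6:
    tell(0) @ H0 ⇒ log+=0
    H0 returns (0, (0))
    H1 returns (0, (0))
    H2 returns [1, (0, (0))]
    H3 returns [[1, (0, (0))]]
= [[1, (0, (0))], [1, (0, (0))]]

Answer: 2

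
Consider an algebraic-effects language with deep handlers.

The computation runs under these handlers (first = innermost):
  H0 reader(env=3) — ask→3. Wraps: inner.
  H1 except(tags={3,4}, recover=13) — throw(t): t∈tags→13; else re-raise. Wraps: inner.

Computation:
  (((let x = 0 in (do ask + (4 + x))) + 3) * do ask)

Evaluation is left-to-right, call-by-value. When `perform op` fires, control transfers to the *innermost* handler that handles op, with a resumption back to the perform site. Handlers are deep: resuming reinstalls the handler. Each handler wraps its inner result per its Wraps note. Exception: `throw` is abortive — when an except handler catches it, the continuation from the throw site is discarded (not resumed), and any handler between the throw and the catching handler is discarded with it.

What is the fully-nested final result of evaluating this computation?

Answer: 30

Step-by-step:
ask @ H0 ⇒ 3
ask @ H0 ⇒ 3
H0 returns 30
H1 returns 30
= 30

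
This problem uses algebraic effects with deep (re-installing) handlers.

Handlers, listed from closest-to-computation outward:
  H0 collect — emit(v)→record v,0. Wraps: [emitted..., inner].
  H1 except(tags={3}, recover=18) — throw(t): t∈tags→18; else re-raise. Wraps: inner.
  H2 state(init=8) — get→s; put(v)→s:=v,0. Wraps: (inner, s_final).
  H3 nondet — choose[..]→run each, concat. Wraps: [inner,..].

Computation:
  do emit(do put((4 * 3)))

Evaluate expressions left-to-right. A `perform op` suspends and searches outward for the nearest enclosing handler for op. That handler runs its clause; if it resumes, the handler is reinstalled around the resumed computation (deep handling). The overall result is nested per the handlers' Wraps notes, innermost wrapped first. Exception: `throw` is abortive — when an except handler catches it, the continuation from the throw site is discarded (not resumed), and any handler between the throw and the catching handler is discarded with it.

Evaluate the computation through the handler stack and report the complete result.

Step-by-step:
put(12) @ H2 ⇒ s:=12
emit(0) @ H0 ⇒ out+=0
H0 returns [0, 0]
H1 returns [0, 0]
H2 returns ([0, 0], 12)
H3 returns [([0, 0], 12)]
= [([0, 0], 12)]

Answer: [([0, 0], 12)]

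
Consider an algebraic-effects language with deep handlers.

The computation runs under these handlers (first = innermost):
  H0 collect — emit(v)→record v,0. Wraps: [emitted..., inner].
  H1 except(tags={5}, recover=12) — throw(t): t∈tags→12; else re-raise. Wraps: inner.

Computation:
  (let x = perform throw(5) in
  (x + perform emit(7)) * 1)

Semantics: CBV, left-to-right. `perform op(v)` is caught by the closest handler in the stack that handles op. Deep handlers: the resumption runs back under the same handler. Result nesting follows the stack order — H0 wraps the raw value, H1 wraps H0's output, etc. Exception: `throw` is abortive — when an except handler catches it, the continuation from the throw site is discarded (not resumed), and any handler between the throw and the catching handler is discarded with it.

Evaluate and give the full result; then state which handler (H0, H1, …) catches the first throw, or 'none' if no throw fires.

Evaluation trace:
throw(5) @ H1 caught ⇒ 12
= 12

Answer: 12 ; first throw caught by: H1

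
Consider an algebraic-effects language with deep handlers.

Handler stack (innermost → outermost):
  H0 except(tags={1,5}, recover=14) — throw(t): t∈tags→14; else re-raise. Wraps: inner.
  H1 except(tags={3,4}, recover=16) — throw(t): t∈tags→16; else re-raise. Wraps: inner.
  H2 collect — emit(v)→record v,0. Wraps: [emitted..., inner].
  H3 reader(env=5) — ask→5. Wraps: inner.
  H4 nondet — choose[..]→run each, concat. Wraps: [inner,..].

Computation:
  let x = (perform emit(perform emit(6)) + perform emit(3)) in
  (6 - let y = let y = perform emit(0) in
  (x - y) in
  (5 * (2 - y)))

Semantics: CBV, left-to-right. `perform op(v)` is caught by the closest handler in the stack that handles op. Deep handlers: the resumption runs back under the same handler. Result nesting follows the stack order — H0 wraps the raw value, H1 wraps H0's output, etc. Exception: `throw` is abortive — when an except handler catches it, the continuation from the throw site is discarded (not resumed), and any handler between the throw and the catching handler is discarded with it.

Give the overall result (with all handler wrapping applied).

Step-by-step:
emit(6) @ H2 ⇒ out+=6
emit(0) @ H2 ⇒ out+=0
emit(3) @ H2 ⇒ out+=3
emit(0) @ H2 ⇒ out+=0
H0 returns -4
H1 returns -4
H2 returns [6, 0, 3, 0, -4]
H3 returns [6, 0, 3, 0, -4]
H4 returns [[6, 0, 3, 0, -4]]
= [[6, 0, 3, 0, -4]]

Answer: [[6, 0, 3, 0, -4]]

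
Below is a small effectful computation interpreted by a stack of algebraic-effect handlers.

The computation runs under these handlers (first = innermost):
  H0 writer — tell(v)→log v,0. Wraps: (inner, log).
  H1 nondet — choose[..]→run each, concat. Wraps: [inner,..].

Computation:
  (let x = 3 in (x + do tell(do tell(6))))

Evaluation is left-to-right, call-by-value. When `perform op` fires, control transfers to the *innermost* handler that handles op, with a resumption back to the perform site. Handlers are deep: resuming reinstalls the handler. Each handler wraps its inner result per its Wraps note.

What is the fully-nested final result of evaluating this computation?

Working:
tell(6) @ H0 ⇒ log+=6
tell(0) @ H0 ⇒ log+=0
H0 returns (3, (6, 0))
H1 returns [(3, (6, 0))]
= [(3, (6, 0))]

Answer: [(3, (6, 0))]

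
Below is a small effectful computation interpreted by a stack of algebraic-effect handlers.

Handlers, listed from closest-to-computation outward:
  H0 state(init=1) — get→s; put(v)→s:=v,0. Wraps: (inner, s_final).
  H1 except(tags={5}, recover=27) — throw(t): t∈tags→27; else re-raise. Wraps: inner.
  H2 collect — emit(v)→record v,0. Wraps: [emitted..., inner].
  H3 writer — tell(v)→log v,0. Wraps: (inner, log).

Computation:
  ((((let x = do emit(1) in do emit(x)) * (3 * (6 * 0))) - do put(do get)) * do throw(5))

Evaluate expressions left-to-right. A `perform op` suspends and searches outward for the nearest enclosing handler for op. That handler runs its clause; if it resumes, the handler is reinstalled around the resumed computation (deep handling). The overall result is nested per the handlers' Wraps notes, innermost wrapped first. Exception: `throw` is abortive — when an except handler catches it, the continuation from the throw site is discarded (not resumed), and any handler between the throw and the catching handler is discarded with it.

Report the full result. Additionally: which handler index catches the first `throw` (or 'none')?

Answer: ([1, 0, 27], ()) ; first throw caught by: H1

Step-by-step:
emit(1) @ H2 ⇒ out+=1
emit(0) @ H2 ⇒ out+=0
get @ H0 ⇒ 1
put(1) @ H0 ⇒ s:=1
throw(5) @ H1 caught ⇒ 27
H2 returns [1, 0, 27]
H3 returns ([1, 0, 27], ())
= ([1, 0, 27], ())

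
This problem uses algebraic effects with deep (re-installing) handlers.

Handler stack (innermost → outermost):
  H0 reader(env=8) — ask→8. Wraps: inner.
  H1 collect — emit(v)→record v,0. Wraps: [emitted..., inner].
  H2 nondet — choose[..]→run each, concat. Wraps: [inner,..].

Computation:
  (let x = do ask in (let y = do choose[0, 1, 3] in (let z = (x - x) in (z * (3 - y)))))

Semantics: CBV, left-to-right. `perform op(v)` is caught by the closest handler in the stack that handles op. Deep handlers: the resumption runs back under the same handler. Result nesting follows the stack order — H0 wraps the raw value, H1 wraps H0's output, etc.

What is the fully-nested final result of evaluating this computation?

Working:
ask @ H0 ⇒ 8
choose[0, 1, 3] @ H2
  branch[0] choose=0:
    H0 returns 0
    H1 returns [0]
    H2 returns [[0]]
  branch[1] choose=1:
    H0 returns 0
    H1 returns [0]
    H2 returns [[0]]
  branch[2] choose=3:
    H0 returns 0
    H1 returns [0]
    H2 returns [[0]]
= [[0], [0], [0]]

Answer: [[0], [0], [0]]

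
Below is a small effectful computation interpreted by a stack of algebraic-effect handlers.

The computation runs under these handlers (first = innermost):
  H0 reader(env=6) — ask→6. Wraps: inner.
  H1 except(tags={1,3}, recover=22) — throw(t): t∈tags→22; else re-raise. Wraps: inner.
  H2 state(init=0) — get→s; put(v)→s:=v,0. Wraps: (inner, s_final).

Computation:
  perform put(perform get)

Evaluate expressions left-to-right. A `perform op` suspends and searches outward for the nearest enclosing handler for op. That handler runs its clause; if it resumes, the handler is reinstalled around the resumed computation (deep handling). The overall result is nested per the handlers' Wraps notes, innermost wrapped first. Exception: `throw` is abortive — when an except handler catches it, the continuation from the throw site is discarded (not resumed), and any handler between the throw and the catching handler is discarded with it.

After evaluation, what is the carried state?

Answer: 0

Working:
get @ H2 ⇒ 0
put(0) @ H2 ⇒ s:=0
H0 returns 0
H1 returns 0
H2 returns (0, 0)
= (0, 0)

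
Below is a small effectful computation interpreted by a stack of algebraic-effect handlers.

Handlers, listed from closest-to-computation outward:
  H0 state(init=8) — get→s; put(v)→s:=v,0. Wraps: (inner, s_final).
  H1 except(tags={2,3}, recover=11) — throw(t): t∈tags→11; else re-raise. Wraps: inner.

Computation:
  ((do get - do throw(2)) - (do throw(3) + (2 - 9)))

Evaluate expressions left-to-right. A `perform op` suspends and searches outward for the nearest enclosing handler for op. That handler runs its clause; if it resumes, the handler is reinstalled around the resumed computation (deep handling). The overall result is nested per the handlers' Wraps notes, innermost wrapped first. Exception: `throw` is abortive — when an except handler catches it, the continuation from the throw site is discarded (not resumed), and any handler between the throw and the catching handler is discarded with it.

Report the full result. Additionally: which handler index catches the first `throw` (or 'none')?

Step-by-step:
get @ H0 ⇒ 8
throw(2) @ H1 caught ⇒ 11
= 11

Answer: 11 ; first throw caught by: H1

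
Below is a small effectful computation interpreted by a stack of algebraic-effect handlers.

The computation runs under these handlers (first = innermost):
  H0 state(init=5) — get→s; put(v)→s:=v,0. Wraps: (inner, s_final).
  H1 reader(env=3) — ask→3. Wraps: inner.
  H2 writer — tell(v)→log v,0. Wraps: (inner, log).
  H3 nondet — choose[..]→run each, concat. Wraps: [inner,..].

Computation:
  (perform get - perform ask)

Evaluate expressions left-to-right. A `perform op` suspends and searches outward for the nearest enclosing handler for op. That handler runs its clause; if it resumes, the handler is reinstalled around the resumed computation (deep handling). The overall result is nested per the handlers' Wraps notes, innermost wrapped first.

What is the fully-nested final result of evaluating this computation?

Evaluation trace:
get @ H0 ⇒ 5
ask @ H1 ⇒ 3
H0 returns (2, 5)
H1 returns (2, 5)
H2 returns ((2, 5), ())
H3 returns [((2, 5), ())]
= [((2, 5), ())]

Answer: [((2, 5), ())]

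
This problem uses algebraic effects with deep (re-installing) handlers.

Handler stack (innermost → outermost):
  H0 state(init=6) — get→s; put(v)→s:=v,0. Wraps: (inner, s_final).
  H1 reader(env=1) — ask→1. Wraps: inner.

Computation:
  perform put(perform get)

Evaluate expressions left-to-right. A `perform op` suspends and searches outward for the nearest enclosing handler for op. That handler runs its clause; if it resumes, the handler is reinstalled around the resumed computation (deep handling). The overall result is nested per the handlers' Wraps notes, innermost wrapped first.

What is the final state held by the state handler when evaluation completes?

Evaluation trace:
get @ H0 ⇒ 6
put(6) @ H0 ⇒ s:=6
H0 returns (0, 6)
H1 returns (0, 6)
= (0, 6)

Answer: 6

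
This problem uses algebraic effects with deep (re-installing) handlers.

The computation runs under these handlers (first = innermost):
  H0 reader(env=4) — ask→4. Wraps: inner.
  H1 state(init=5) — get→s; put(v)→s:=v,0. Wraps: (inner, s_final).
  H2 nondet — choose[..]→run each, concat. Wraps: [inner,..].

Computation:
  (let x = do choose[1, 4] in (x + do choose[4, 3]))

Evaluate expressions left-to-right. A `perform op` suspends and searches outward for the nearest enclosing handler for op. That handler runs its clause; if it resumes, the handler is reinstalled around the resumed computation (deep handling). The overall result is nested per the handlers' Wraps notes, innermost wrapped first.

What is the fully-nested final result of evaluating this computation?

Working:
choose[1, 4] @ H2
  branch[0] choose=1:
    choose[4, 3] @ H2
      branch[0] choose=4:
        H0 returns 5
        H1 returns (5, 5)
        H2 returns [(5, 5)]
      branch[1] choose=3:
        H0 returns 4
        H1 returns (4, 5)
        H2 returns [(4, 5)]
  branch[1] choose=4:
    choose[4, 3] @ H2
      branch[0] choose=4:
        H0 returns 8
        H1 returns (8, 5)
        H2 returns [(8, 5)]
      branch[1] choose=3:
        H0 returns 7
        H1 returns (7, 5)
        H2 returns [(7, 5)]
= [(5, 5), (4, 5), (8, 5), (7, 5)]

Answer: [(5, 5), (4, 5), (8, 5), (7, 5)]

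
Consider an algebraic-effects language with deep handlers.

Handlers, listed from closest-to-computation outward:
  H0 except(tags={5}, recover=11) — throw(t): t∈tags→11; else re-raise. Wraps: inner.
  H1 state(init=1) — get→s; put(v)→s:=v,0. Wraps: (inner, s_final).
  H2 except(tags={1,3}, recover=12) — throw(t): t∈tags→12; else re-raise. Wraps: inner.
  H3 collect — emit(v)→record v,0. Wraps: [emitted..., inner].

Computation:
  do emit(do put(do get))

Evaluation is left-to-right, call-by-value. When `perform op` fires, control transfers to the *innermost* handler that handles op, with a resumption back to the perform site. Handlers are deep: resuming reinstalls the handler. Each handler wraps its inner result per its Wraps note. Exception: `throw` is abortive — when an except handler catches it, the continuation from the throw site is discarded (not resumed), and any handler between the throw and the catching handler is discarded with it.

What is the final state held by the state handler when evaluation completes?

Answer: 1

Working:
get @ H1 ⇒ 1
put(1) @ H1 ⇒ s:=1
emit(0) @ H3 ⇒ out+=0
H0 returns 0
H1 returns (0, 1)
H2 returns (0, 1)
H3 returns [0, (0, 1)]
= [0, (0, 1)]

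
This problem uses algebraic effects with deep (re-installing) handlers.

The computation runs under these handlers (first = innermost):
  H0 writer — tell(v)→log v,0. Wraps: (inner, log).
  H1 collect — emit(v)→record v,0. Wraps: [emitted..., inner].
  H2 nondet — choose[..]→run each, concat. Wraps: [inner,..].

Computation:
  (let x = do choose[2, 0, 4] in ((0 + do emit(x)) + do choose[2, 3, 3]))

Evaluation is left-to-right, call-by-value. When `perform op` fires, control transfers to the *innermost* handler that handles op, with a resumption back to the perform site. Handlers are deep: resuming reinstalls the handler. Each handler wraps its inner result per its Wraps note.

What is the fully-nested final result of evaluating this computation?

Evaluation trace:
choose[2, 0, 4] @ H2
  branch[0] choose=2:
    emit(2) @ H1 ⇒ out+=2
    choose[2, 3, 3] @ H2
      branch[0] choose=2:
        H0 returns (2, ())
        H1 returns [2, (2, ())]
        H2 returns [[2, (2, ())]]
      branch[1] choose=3:
        H0 returns (3, ())
        H1 returns [2, (3, ())]
        H2 returns [[2, (3, ())]]
      branch[2] choose=3:
        H0 returns (3, ())
        H1 returns [2, (3, ())]
        H2 returns [[2, (3, ())]]
  branch[1] choose=0:
    emit(0) @ H1 ⇒ out+=0
    choose[2, 3, 3] @ H2
      branch[0] choose=2:
        H0 returns (2, ())
        H1 returns [0, (2, ())]
        H2 returns [[0, (2, ())]]
      branch[1] choose=3:
        H0 returns (3, ())
        H1 returns [0, (3, ())]
        H2 returns [[0, (3, ())]]
      branch[2] choose=3:
        H0 returns (3, ())
        H1 returns [0, (3, ())]
        H2 returns [[0, (3, ())]]
  branch[2] choose=4:
    emit(4) @ H1 ⇒ out+=4
    choose[2, 3, 3] @ H2
      branch[0] choose=2:
        H0 returns (2, ())
        H1 returns [4, (2, ())]
        H2 returns [[4, (2, ())]]
      branch[1] choose=3:
        H0 returns (3, ())
        H1 returns [4, (3, ())]
        H2 returns [[4, (3, ())]]
      branch[2] choose=3:
        H0 returns (3, ())
        H1 returns [4, (3, ())]
        H2 returns [[4, (3, ())]]
= [[2, (2, ())], [2, (3, ())], [2, (3, ())], [0, (2, ())], [0, (3, ())], [0, (3, ())], [4, (2, ())], [4, (3, ())], [4, (3, ())]]

Answer: [[2, (2, ())], [2, (3, ())], [2, (3, ())], [0, (2, ())], [0, (3, ())], [0, (3, ())], [4, (2, ())], [4, (3, ())], [4, (3, ())]]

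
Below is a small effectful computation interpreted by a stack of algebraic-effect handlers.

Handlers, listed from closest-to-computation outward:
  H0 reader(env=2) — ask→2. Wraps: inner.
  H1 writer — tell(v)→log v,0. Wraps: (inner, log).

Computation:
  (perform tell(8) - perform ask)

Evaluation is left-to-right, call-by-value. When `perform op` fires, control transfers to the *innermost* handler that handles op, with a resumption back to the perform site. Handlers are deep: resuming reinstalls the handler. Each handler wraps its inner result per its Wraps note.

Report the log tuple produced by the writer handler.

Answer: (8)

Working:
tell(8) @ H1 ⇒ log+=8
ask @ H0 ⇒ 2
H0 returns -2
H1 returns (-2, (8))
= (-2, (8))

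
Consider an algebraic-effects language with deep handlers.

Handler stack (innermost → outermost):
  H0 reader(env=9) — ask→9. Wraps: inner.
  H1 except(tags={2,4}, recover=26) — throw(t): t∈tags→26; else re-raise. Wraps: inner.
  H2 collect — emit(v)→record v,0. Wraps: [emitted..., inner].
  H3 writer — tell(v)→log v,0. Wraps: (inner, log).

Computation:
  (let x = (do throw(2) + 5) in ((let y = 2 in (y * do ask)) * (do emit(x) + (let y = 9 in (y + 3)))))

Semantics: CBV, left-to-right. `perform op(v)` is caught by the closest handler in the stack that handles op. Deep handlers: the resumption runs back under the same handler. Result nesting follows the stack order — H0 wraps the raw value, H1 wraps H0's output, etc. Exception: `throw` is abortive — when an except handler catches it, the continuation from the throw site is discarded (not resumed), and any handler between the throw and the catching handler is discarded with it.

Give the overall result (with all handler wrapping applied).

Evaluation trace:
throw(2) @ H1 caught ⇒ 26
H2 returns [26]
H3 returns ([26], ())
= ([26], ())

Answer: ([26], ())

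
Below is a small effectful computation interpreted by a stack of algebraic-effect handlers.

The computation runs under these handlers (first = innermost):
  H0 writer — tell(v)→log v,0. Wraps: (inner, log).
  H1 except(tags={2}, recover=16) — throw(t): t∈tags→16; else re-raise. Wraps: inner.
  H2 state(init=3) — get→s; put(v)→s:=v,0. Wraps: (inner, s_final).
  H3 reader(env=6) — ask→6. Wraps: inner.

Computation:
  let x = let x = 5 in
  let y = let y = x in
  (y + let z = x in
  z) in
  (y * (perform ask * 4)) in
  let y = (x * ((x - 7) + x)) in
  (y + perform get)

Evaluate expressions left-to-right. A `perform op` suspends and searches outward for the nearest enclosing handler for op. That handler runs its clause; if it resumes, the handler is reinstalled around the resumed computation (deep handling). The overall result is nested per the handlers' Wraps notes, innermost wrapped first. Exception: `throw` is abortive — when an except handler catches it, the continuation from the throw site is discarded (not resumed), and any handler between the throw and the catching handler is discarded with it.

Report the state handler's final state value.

Answer: 3

Evaluation trace:
ask @ H3 ⇒ 6
get @ H2 ⇒ 3
H0 returns (113523, ())
H1 returns (113523, ())
H2 returns ((113523, ()), 3)
H3 returns ((113523, ()), 3)
= ((113523, ()), 3)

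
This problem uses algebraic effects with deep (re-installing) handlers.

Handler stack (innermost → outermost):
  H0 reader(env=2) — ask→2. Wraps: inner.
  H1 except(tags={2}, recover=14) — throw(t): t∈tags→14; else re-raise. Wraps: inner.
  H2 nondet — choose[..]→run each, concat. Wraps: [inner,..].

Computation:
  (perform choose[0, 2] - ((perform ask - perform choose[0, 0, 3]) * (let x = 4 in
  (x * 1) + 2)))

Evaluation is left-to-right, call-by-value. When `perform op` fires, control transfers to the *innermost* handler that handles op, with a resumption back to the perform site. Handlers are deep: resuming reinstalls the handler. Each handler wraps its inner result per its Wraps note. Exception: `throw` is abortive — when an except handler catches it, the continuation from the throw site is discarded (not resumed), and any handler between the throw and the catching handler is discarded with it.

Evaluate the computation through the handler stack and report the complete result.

Step-by-step:
choose[0, 2] @ H2
  branch[0] choose=0:
    ask @ H0 ⇒ 2
    choose[0, 0, 3] @ H2
      branch[0] choose=0:
        H0 returns -12
        H1 returns -12
        H2 returns [-12]
      branch[1] choose=0:
        H0 returns -12
        H1 returns -12
        H2 returns [-12]
      branch[2] choose=3:
        H0 returns 6
        H1 returns 6
        H2 returns [6]
  branch[1] choose=2:
    ask @ H0 ⇒ 2
    choose[0, 0, 3] @ H2
      branch[0] choose=0:
        H0 returns -10
        H1 returns -10
        H2 returns [-10]
      branch[1] choose=0:
        H0 returns -10
        H1 returns -10
        H2 returns [-10]
      branch[2] choose=3:
        H0 returns 8
        H1 returns 8
        H2 returns [8]
= [-12, -12, 6, -10, -10, 8]

Answer: [-12, -12, 6, -10, -10, 8]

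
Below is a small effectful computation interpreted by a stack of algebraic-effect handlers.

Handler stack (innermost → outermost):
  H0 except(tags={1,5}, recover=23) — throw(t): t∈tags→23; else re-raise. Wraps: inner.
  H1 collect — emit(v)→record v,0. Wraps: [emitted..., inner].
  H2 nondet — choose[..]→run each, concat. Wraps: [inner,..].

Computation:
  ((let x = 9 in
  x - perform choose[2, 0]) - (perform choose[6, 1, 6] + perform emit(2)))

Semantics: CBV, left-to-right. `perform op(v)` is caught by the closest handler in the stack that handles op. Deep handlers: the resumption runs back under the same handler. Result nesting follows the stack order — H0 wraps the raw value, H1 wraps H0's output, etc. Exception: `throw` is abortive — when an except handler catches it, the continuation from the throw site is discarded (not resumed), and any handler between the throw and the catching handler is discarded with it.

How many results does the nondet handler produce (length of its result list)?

Working:
choose[2, 0] @ H2
  branch[0] choose=2:
    choose[6, 1, 6] @ H2
      branch[0] choose=6:
        emit(2) @ H1 ⇒ out+=2
        H0 returns 1
        H1 returns [2, 1]
        H2 returns [[2, 1]]
      branch[1] choose=1:
        emit(2) @ H1 ⇒ out+=2
        H0 returns 6
        H1 returns [2, 6]
        H2 returns [[2, 6]]
      branch[2] choose=6:
        emit(2) @ H1 ⇒ out+=2
        H0 returns 1
        H1 returns [2, 1]
        H2 returns [[2, 1]]
  branch[1] choose=0:
    choose[6, 1, 6] @ H2
      branch[0] choose=6:
        emit(2) @ H1 ⇒ out+=2
        H0 returns 3
        H1 returns [2, 3]
        H2 returns [[2, 3]]
      branch[1] choose=1:
        emit(2) @ H1 ⇒ out+=2
        H0 returns 8
        H1 returns [2, 8]
        H2 returns [[2, 8]]
      branch[2] choose=6:
        emit(2) @ H1 ⇒ out+=2
        H0 returns 3
        H1 returns [2, 3]
        H2 returns [[2, 3]]
= [[2, 1], [2, 6], [2, 1], [2, 3], [2, 8], [2, 3]]

Answer: 6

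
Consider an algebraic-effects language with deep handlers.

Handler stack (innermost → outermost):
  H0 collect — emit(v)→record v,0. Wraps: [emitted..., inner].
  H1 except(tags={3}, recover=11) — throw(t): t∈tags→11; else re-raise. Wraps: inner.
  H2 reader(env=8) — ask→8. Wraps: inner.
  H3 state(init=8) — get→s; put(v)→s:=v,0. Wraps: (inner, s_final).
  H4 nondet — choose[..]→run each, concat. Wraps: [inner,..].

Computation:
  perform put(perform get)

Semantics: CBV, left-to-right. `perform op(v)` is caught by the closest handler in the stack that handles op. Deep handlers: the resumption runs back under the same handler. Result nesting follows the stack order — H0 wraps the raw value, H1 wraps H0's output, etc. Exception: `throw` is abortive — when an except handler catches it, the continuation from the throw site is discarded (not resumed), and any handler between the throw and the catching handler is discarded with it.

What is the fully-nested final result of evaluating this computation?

Answer: [([0], 8)]

Working:
get @ H3 ⇒ 8
put(8) @ H3 ⇒ s:=8
H0 returns [0]
H1 returns [0]
H2 returns [0]
H3 returns ([0], 8)
H4 returns [([0], 8)]
= [([0], 8)]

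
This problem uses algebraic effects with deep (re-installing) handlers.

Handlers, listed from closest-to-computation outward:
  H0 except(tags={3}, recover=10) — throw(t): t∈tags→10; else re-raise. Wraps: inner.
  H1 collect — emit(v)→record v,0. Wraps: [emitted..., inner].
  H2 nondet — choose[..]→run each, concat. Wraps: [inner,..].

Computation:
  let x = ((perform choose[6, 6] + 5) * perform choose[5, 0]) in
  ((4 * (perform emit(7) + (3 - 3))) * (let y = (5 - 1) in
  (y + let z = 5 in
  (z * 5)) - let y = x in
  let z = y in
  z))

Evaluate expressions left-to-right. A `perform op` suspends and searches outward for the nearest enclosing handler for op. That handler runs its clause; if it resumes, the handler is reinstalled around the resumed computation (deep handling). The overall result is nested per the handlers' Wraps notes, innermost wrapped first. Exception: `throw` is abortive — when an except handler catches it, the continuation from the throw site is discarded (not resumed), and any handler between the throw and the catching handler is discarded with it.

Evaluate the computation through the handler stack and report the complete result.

Answer: [[7, 0], [7, 0], [7, 0], [7, 0]]

Evaluation trace:
choose[6, 6] @ H2
  branch[0] choose=6:
    choose[5, 0] @ H2
      branch[0] choose=5:
        emit(7) @ H1 ⇒ out+=7
        H0 returns 0
        H1 returns [7, 0]
        H2 returns [[7, 0]]
      branch[1] choose=0:
        emit(7) @ H1 ⇒ out+=7
        H0 returns 0
        H1 returns [7, 0]
        H2 returns [[7, 0]]
  branch[1] choose=6:
    choose[5, 0] @ H2
      branch[0] choose=5:
        emit(7) @ H1 ⇒ out+=7
        H0 returns 0
        H1 returns [7, 0]
        H2 returns [[7, 0]]
      branch[1] choose=0:
        emit(7) @ H1 ⇒ out+=7
        H0 returns 0
        H1 returns [7, 0]
        H2 returns [[7, 0]]
= [[7, 0], [7, 0], [7, 0], [7, 0]]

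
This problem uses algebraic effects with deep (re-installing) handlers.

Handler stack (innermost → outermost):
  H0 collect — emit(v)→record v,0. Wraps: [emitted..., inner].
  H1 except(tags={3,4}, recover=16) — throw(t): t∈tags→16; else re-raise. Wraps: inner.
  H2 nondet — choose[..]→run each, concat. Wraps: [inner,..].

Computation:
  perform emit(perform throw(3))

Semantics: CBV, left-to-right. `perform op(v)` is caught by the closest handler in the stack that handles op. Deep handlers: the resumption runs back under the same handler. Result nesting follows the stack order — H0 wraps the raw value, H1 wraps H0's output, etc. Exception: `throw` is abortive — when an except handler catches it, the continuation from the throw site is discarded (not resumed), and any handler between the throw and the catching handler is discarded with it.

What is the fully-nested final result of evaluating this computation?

Working:
throw(3) @ H1 caught ⇒ 16
H2 returns [16]
= [16]

Answer: [16]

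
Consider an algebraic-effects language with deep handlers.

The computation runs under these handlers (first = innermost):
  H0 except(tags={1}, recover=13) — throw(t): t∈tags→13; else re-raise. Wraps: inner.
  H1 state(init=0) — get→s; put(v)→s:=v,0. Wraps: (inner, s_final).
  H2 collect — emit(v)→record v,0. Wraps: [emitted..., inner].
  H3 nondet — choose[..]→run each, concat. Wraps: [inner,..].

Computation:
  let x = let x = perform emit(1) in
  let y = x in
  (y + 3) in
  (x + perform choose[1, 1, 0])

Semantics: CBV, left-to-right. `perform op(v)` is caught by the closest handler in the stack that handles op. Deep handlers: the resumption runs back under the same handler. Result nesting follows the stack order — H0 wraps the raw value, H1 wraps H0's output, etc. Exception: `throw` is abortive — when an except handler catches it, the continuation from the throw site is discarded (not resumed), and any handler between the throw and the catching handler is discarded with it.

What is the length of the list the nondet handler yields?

Evaluation trace:
emit(1) @ H2 ⇒ out+=1
choose[1, 1, 0] @ H3
  branch[0] choose=1:
    H0 returns 4
    H1 returns (4, 0)
    H2 returns [1, (4, 0)]
    H3 returns [[1, (4, 0)]]
  branch[1] choose=1:
    H0 returns 4
    H1 returns (4, 0)
    H2 returns [1, (4, 0)]
    H3 returns [[1, (4, 0)]]
  branch[2] choose=0:
    H0 returns 3
    H1 returns (3, 0)
    H2 returns [1, (3, 0)]
    H3 returns [[1, (3, 0)]]
= [[1, (4, 0)], [1, (4, 0)], [1, (3, 0)]]

Answer: 3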